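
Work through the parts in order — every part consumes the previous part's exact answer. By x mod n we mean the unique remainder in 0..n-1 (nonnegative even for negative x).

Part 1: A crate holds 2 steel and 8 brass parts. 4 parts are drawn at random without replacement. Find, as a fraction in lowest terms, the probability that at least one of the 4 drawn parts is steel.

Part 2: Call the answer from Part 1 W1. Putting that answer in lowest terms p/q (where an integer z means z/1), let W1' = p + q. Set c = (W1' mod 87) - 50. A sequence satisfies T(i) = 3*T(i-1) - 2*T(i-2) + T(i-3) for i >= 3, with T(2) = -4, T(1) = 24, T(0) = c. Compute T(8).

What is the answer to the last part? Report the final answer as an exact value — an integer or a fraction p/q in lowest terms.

-7910

Part 1: total draws C(10,4) = 210; complement C(8,4) = 70; favorable 210 - 70 = 140; P = 2/3; answer 2/3
Part 2: W1 = 2/3; threaded value p + q = 5; c = -45; T(3) = 3*(-4) - 2*(24) + 1*(-45) = -105; iterating: T(3)=-105, T(4)=-283, T(5)=-643, T(6)=-1468, T(7)=-3401, T(8)=-7910; answer -7910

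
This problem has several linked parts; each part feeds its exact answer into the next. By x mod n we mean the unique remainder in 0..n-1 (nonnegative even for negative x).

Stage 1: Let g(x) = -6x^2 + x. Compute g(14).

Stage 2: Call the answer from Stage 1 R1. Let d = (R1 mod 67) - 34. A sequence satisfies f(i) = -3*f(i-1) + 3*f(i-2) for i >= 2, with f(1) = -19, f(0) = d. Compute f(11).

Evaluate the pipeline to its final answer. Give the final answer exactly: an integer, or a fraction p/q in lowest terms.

-13661703

Stage 1: -6*(14)^2 + 1*(14)^1 = (-1176) + (14) = -1162; answer -1162
Stage 2: R1 = -1162; d = 10; f(2) = -3*(-19) + 3*(10) = 87; iterating: f(2)=87, f(3)=-318, f(4)=1215, f(5)=-4599, f(6)=17442, f(7)=-66123, f(8)=250695, f(9)=-950454, f(10)=3603447, f(11)=-13661703; answer -13661703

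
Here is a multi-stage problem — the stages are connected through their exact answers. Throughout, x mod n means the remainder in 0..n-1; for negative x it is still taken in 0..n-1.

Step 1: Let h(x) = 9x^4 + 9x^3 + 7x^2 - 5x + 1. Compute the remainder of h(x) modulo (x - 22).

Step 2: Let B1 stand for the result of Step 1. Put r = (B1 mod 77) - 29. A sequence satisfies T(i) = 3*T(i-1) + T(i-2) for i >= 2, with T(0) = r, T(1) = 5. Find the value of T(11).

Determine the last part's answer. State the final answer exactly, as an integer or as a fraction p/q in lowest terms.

1864004

Step 1: remainder = value at the root: 9*(22)^4 + 9*(22)^3 + 7*(22)^2 - 5*(22)^1 + 1 = (2108304) + (95832) + (3388) + (-110) + (1) = 2207415; answer 2207415
Step 2: B1 = 2207415; r = 27; T(2) = 3*(5) + 1*(27) = 42; iterating: T(2)=42, T(3)=131, T(4)=435, T(5)=1436, T(6)=4743, T(7)=15665, T(8)=51738, T(9)=170879, T(10)=564375, T(11)=1864004; answer 1864004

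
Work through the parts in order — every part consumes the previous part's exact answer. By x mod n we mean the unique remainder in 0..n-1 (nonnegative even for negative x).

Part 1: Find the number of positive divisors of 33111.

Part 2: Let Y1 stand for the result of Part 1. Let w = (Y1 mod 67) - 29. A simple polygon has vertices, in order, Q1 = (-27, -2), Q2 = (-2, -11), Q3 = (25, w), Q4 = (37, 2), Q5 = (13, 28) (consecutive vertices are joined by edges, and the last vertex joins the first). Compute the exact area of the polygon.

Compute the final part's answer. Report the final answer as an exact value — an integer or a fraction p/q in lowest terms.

3021/2

Part 1: 33111 = 3^2 * 13 * 283; number of divisors = (2+1) * (1+1) * (1+1) = 12; answer 12
Part 2: Y1 = 12; w = -17; cross terms: (-27*-11 - -2*-2)=293, (-2*-17 - 25*-11)=309, (25*2 - 37*-17)=679, (37*28 - 13*2)=1010, (13*-2 - -27*28)=730; twice the area = |3021| = 3021; area = 3021/2; answer 3021/2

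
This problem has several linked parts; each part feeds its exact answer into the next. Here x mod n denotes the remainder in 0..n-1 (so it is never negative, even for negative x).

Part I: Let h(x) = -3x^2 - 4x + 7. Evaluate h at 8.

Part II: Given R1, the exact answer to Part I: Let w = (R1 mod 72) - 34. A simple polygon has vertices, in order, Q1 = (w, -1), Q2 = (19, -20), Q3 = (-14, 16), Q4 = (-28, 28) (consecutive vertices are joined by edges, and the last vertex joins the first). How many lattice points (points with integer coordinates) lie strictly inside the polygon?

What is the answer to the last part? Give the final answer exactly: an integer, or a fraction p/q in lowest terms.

Part I: -3*(8)^2 - 4*(8)^1 + 7 = (-192) + (-32) + (7) = -217; answer -217
Part II: R1 = -217; w = 37; cross terms: (37*-20 - 19*-1)=-721, (19*16 - -14*-20)=24, (-14*28 - -28*16)=56, (-28*-1 - 37*28)=-1008; twice the area = |-1649| = 1649; area = 1649/2; boundary points = 1 + 3 + 2 + 1 = 7; strictly interior points = area - boundary/2 + 1 = 822; answer 822

822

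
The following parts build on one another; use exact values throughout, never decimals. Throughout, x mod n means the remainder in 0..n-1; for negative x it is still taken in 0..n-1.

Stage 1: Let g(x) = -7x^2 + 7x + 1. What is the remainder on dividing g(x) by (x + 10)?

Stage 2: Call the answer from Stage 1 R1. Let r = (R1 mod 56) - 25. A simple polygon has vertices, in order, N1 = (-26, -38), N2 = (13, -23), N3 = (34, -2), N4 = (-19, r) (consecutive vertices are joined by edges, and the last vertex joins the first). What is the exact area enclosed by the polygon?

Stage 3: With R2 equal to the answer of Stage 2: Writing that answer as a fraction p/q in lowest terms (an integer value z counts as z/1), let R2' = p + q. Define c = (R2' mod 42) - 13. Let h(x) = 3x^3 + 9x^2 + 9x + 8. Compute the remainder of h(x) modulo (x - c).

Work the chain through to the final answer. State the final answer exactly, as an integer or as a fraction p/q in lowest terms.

Stage 1: remainder = value at the root: -7*(-10)^2 + 7*(-10)^1 + 1 = (-700) + (-70) + (1) = -769; answer -769
Stage 2: R1 = -769; r = -10; cross terms: (-26*-23 - 13*-38)=1092, (13*-2 - 34*-23)=756, (34*-10 - -19*-2)=-378, (-19*-38 - -26*-10)=462; twice the area = |1932| = 1932; area = 966; answer 966
Stage 3: R2 = 966; threaded value p + q = 967; c = -12; remainder = value at the root: 3*(-12)^3 + 9*(-12)^2 + 9*(-12)^1 + 8 = (-5184) + (1296) + (-108) + (8) = -3988; answer -3988

-3988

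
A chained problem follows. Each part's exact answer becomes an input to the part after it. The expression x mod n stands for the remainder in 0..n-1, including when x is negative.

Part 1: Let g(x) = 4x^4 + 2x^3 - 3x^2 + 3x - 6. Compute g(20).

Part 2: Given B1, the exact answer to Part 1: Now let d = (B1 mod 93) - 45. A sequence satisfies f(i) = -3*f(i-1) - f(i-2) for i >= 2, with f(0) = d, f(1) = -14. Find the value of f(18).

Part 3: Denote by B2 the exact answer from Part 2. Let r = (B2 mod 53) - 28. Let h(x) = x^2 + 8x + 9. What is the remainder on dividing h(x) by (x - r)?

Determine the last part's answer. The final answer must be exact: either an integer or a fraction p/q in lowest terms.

282

Part 1: 4*(20)^4 + 2*(20)^3 - 3*(20)^2 + 3*(20)^1 - 6 = (640000) + (16000) + (-1200) + (60) + (-6) = 654854; answer 654854
Part 2: B1 = 654854; d = -4; f(2) = -3*(-14) - 1*(-4) = 46; iterating: f(2)=46, f(3)=-124, f(4)=326, f(5)=-854, f(6)=2236, f(7)=-5854, f(8)=15326, f(9)=-40124, f(10)=105046, f(11)=-275014, f(12)=719996, f(13)=-1884974, f(14)=4934926, f(15)=-12919804, f(16)=33824486, f(17)=-88553654, f(18)=231836476; answer 231836476
Part 3: B2 = 231836476; r = -21; remainder = value at the root: 1*(-21)^2 + 8*(-21)^1 + 9 = (441) + (-168) + (9) = 282; answer 282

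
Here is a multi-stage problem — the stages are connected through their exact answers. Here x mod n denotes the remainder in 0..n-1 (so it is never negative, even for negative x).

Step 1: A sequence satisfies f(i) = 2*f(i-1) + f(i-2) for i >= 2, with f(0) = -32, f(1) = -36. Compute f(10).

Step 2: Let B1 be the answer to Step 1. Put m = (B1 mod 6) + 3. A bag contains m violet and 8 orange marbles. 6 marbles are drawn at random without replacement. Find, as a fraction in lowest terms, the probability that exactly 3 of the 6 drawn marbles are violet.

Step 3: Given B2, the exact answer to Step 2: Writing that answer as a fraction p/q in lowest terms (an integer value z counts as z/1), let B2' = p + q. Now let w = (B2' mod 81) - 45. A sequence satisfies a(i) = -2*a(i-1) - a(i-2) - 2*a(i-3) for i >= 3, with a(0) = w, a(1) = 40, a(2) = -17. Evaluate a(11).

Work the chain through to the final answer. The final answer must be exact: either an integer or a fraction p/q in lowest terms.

10210

Step 1: f(2) = 2*(-36) + 1*(-32) = -104; iterating: f(2)=-104, f(3)=-244, f(4)=-592, f(5)=-1428, f(6)=-3448, f(7)=-8324, f(8)=-20096, f(9)=-48516, f(10)=-117128; answer -117128
Step 2: B1 = -117128; m = 7; total draws C(15,6) = 5005; favorable C(7,3)*C(8,3) = 1960; P = 56/143; answer 56/143
Step 3: B2 = 56/143; threaded value p + q = 199; w = -8; a(3) = -2*(-17) - 1*(40) - 2*(-8) = 10; iterating: a(3)=10, a(4)=-83, a(5)=190, a(6)=-317, a(7)=610, a(8)=-1283, a(9)=2590, a(10)=-5117, a(11)=10210; answer 10210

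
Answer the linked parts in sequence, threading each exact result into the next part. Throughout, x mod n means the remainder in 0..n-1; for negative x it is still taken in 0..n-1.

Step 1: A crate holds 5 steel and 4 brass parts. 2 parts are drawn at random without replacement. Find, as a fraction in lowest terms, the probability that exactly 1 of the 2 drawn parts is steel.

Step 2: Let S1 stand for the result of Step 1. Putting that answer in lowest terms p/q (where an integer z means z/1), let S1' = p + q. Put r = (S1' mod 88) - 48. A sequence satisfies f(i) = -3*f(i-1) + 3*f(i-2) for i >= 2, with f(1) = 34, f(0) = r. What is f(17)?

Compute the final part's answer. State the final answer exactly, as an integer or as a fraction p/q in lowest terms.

91814135364

Step 1: total draws C(9,2) = 36; favorable C(5,1)*C(4,1) = 20; P = 5/9; answer 5/9
Step 2: S1 = 5/9; threaded value p + q = 14; r = -34; f(2) = -3*(34) + 3*(-34) = -204; iterating: f(2)=-204, f(3)=714, f(4)=-2754, f(5)=10404, f(6)=-39474, f(7)=149634, f(8)=-567324, f(9)=2150874, f(10)=-8154594, f(11)=30916404, f(12)=-117212994, f(13)=444388194, f(14)=-1684803564, f(15)=6387575274, f(16)=-24217136514, f(17)=91814135364; answer 91814135364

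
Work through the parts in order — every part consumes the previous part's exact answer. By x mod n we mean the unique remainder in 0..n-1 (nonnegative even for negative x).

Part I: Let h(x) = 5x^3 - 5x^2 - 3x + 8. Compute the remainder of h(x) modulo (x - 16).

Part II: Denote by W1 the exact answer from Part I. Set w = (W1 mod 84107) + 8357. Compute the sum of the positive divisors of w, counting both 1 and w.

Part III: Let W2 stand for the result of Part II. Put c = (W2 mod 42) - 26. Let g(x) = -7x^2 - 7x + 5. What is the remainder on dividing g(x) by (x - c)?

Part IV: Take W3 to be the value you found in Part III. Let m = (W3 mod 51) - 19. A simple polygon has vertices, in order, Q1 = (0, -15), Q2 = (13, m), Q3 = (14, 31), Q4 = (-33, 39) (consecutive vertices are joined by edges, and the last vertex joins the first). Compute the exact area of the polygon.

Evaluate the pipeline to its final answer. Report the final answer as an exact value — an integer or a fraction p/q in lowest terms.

1366

Part I: remainder = value at the root: 5*(16)^3 - 5*(16)^2 - 3*(16)^1 + 8 = (20480) + (-1280) + (-48) + (8) = 19160; answer 19160
Part II: W1 = 19160; w = 27517; 27517 = 7 * 3931; sigma = (1 + 7) * (1 + 3931) = 8 * 3932 = 31456; answer 31456
Part III: W2 = 31456; c = 14; remainder = value at the root: -7*(14)^2 - 7*(14)^1 + 5 = (-1372) + (-98) + (5) = -1465; answer -1465
Part IV: W3 = -1465; m = -5; cross terms: (0*-5 - 13*-15)=195, (13*31 - 14*-5)=473, (14*39 - -33*31)=1569, (-33*-15 - 0*39)=495; twice the area = |2732| = 2732; area = 1366; answer 1366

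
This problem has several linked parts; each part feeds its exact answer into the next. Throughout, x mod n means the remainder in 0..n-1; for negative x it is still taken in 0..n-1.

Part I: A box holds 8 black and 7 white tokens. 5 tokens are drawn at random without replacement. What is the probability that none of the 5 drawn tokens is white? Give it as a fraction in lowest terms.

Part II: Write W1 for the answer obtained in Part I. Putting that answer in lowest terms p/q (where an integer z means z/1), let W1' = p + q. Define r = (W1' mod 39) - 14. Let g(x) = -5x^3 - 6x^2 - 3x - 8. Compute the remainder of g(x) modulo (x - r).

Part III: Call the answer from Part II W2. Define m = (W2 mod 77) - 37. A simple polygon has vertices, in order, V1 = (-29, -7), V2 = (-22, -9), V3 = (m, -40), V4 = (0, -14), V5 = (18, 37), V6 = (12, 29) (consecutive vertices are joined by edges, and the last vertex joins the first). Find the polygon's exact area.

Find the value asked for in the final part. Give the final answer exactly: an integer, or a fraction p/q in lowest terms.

1062

Part I: total draws C(15,5) = 3003; favorable C(8,5) = 56; P = 8/429; answer 8/429
Part II: W1 = 8/429; threaded value p + q = 437; r = -6; remainder = value at the root: -5*(-6)^3 - 6*(-6)^2 - 3*(-6)^1 - 8 = (1080) + (-216) + (18) + (-8) = 874; answer 874
Part III: W2 = 874; m = -10; cross terms: (-29*-9 - -22*-7)=107, (-22*-40 - -10*-9)=790, (-10*-14 - 0*-40)=140, (0*37 - 18*-14)=252, (18*29 - 12*37)=78, (12*-7 - -29*29)=757; twice the area = |2124| = 2124; area = 1062; answer 1062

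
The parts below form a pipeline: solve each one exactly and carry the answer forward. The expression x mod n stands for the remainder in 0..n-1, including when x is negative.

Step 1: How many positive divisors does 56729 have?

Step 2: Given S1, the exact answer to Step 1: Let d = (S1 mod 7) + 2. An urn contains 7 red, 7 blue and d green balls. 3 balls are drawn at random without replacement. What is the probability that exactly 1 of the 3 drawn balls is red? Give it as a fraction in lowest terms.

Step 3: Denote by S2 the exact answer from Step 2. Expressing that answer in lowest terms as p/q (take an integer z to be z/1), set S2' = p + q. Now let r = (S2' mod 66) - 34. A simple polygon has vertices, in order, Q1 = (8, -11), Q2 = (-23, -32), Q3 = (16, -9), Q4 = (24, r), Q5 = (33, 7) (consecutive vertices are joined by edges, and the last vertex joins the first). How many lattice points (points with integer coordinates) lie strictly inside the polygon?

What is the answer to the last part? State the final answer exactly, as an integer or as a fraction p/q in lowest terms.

363

Step 1: 56729 = 17 * 47 * 71; number of divisors = (1+1) * (1+1) * (1+1) = 8; answer 8
Step 2: S1 = 8; d = 3; total draws C(17,3) = 680; favorable C(7,1)*C(10,2) = 315; P = 63/136; answer 63/136
Step 3: S2 = 63/136; threaded value p + q = 199; r = -33; cross terms: (8*-32 - -23*-11)=-509, (-23*-9 - 16*-32)=719, (16*-33 - 24*-9)=-312, (24*7 - 33*-33)=1257, (33*-11 - 8*7)=-419; twice the area = |736| = 736; area = 368; boundary points = 1 + 1 + 8 + 1 + 1 = 12; strictly interior points = area - boundary/2 + 1 = 363; answer 363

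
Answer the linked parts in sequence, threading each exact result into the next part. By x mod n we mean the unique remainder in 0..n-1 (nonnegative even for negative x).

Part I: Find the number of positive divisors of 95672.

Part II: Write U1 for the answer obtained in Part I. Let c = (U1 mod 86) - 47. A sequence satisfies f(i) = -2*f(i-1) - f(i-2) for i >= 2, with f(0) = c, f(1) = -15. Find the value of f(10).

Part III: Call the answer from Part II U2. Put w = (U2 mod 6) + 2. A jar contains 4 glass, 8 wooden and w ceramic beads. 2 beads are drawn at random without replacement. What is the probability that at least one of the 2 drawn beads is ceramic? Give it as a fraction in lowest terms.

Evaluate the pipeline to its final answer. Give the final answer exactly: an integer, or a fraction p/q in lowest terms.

Part I: 95672 = 2^3 * 11959; number of divisors = (3+1) * (1+1) = 8; answer 8
Part II: U1 = 8; c = -39; f(2) = -2*(-15) - 1*(-39) = 69; iterating: f(2)=69, f(3)=-123, f(4)=177, f(5)=-231, f(6)=285, f(7)=-339, f(8)=393, f(9)=-447, f(10)=501; answer 501
Part III: U2 = 501; w = 5; total draws C(17,2) = 136; complement C(12,2) = 66; favorable 136 - 66 = 70; P = 35/68; answer 35/68

35/68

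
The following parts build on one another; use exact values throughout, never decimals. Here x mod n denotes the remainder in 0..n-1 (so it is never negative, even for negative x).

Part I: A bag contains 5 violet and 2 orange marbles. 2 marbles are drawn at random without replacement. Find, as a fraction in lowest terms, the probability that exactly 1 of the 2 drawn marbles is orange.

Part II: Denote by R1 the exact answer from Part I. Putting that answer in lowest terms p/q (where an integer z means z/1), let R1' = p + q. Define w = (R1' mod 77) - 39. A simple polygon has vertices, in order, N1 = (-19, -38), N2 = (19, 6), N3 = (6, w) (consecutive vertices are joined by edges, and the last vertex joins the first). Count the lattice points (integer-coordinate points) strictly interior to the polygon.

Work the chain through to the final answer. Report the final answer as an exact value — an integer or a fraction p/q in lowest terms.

17

Part I: total draws C(7,2) = 21; favorable C(2,1)*C(5,1) = 10; P = 10/21; answer 10/21
Part II: R1 = 10/21; threaded value p + q = 31; w = -8; cross terms: (-19*6 - 19*-38)=608, (19*-8 - 6*6)=-188, (6*-38 - -19*-8)=-380; twice the area = |40| = 40; area = 20; boundary points = 2 + 1 + 5 = 8; strictly interior points = area - boundary/2 + 1 = 17; answer 17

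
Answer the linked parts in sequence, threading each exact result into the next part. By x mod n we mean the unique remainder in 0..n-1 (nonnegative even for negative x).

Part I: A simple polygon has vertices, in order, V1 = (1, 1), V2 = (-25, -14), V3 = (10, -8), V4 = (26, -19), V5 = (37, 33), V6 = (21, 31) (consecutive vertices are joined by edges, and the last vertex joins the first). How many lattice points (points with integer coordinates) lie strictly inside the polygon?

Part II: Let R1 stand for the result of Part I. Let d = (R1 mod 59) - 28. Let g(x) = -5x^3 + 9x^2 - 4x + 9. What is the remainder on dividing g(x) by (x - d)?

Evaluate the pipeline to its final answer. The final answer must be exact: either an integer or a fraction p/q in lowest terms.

Part I: cross terms: (1*-14 - -25*1)=11, (-25*-8 - 10*-14)=340, (10*-19 - 26*-8)=18, (26*33 - 37*-19)=1561, (37*31 - 21*33)=454, (21*1 - 1*31)=-10; twice the area = |2374| = 2374; area = 1187; boundary points = 1 + 1 + 1 + 1 + 2 + 10 = 16; strictly interior points = area - boundary/2 + 1 = 1180; answer 1180
Part II: R1 = 1180; d = -28; remainder = value at the root: -5*(-28)^3 + 9*(-28)^2 - 4*(-28)^1 + 9 = (109760) + (7056) + (112) + (9) = 116937; answer 116937

116937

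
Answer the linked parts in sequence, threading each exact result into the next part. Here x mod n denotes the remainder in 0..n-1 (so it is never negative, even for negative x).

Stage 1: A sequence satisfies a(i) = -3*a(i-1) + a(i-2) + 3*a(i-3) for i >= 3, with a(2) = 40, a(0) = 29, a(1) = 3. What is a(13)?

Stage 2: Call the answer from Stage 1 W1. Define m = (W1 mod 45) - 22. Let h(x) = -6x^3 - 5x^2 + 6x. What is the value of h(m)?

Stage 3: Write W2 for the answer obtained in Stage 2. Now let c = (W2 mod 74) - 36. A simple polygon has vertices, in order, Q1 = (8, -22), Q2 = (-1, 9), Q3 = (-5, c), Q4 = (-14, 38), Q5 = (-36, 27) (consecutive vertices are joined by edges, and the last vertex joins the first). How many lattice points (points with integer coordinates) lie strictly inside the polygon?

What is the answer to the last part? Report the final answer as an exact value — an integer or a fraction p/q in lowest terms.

Stage 1: a(3) = -3*(40) + 1*(3) + 3*(29) = -30; iterating: a(3)=-30, a(4)=139, a(5)=-327, a(6)=1030, a(7)=-3000, a(8)=9049, a(9)=-27057, a(10)=81220, a(11)=-243570, a(12)=730759, a(13)=-2192187; answer -2192187
Stage 2: W1 = -2192187; m = 11; -6*(11)^3 - 5*(11)^2 + 6*(11)^1 = (-7986) + (-605) + (66) = -8525; answer -8525
Stage 3: W2 = -8525; c = 23; cross terms: (8*9 - -1*-22)=50, (-1*23 - -5*9)=22, (-5*38 - -14*23)=132, (-14*27 - -36*38)=990, (-36*-22 - 8*27)=576; twice the area = |1770| = 1770; area = 885; boundary points = 1 + 2 + 3 + 11 + 1 = 18; strictly interior points = area - boundary/2 + 1 = 877; answer 877

877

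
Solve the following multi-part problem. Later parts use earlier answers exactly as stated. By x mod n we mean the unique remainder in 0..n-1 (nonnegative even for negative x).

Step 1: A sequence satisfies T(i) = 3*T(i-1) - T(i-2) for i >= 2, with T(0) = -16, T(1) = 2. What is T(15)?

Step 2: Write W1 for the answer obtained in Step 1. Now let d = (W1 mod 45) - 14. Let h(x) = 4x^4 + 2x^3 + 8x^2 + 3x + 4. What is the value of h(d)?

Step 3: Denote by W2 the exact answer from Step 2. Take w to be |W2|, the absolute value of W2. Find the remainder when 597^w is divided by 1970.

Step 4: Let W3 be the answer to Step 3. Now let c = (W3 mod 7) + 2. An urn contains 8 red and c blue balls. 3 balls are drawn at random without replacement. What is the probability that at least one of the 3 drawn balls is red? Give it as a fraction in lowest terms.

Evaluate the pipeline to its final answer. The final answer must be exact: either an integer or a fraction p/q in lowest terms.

164/165

Step 1: T(2) = 3*(2) - 1*(-16) = 22; iterating: T(2)=22, T(3)=64, T(4)=170, T(5)=446, T(6)=1168, T(7)=3058, T(8)=8006, T(9)=20960, T(10)=54874, T(11)=143662, T(12)=376112, T(13)=984674, T(14)=2577910, T(15)=6749056; answer 6749056
Step 2: W1 = 6749056; d = -13; 4*(-13)^4 + 2*(-13)^3 + 8*(-13)^2 + 3*(-13)^1 + 4 = (114244) + (-4394) + (1352) + (-39) + (4) = 111167; answer 111167
Step 3: W2 = 111167; w = 111167; squarings mod 1970: 597^1=597, 597^2=1809, 597^4=311, 597^8=191, 597^16=1021, 597^32=311, 597^64=191, 597^128=1021, 597^256=311, 597^512=191, 597^1024=1021, 597^2048=311, 597^4096=191, 597^8192=1021, 597^16384=311, 597^32768=191, 597^65536=1021; 597^111167 = 597^1 * 597^2 * 597^4 * 597^8 * 597^16 * 597^32 * 597^512 * 597^4096 * 597^8192 * 597^32768 * 597^65536 = 393 (mod 1970); answer 393
Step 4: W3 = 393; c = 3; total draws C(11,3) = 165; complement C(3,3) = 1; favorable 165 - 1 = 164; P = 164/165; answer 164/165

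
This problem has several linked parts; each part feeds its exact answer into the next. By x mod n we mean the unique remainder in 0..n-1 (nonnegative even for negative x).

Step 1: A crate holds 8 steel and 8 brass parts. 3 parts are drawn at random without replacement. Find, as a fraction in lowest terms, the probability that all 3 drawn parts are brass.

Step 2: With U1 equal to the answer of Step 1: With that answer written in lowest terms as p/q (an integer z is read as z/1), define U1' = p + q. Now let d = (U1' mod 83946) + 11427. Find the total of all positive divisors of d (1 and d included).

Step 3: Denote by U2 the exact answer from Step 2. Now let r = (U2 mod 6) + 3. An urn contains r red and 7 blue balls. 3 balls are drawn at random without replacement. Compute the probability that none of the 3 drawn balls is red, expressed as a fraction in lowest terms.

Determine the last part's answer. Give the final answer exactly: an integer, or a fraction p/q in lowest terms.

Step 1: total draws C(16,3) = 560; favorable C(8,3) = 56; P = 1/10; answer 1/10
Step 2: U1 = 1/10; threaded value p + q = 11; d = 11438; 11438 = 2 * 7 * 19 * 43; sigma = (1 + 2) * (1 + 7) * (1 + 19) * (1 + 43) = 3 * 8 * 20 * 44 = 21120; answer 21120
Step 3: U2 = 21120; r = 3; total draws C(10,3) = 120; favorable C(7,3) = 35; P = 7/24; answer 7/24

7/24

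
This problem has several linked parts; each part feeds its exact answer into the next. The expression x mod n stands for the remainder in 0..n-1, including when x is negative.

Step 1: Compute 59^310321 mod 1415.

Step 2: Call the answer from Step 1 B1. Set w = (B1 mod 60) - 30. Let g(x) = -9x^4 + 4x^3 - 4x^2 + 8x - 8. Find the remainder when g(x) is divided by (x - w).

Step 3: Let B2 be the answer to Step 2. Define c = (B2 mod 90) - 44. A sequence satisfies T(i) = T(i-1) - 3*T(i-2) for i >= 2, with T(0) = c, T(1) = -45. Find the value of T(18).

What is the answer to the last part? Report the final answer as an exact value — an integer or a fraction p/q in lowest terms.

490701

Step 1: squarings mod 1415: 59^1=59, 59^2=651, 59^4=716, 59^8=426, 59^16=356, 59^32=801, 59^64=606, 59^128=751, 59^256=831, 59^512=41, 59^1024=266, 59^2048=6, 59^4096=36, 59^8192=1296, 59^16384=11, 59^32768=121, 59^65536=491, 59^131072=531, 59^262144=376; 59^310321 = 59^1 * 59^16 * 59^32 * 59^1024 * 59^2048 * 59^4096 * 59^8192 * 59^32768 * 59^262144 = 579 (mod 1415); answer 579
Step 2: B1 = 579; w = 9; remainder = value at the root: -9*(9)^4 + 4*(9)^3 - 4*(9)^2 + 8*(9)^1 - 8 = (-59049) + (2916) + (-324) + (72) + (-8) = -56393; answer -56393
Step 3: B2 = -56393; c = -7; T(2) = 1*(-45) - 3*(-7) = -24; iterating: T(2)=-24, T(3)=111, T(4)=183, T(5)=-150, T(6)=-699, T(7)=-249, T(8)=1848, T(9)=2595, T(10)=-2949, T(11)=-10734, T(12)=-1887, T(13)=30315, T(14)=35976, T(15)=-54969, T(16)=-162897, T(17)=2010, T(18)=490701; answer 490701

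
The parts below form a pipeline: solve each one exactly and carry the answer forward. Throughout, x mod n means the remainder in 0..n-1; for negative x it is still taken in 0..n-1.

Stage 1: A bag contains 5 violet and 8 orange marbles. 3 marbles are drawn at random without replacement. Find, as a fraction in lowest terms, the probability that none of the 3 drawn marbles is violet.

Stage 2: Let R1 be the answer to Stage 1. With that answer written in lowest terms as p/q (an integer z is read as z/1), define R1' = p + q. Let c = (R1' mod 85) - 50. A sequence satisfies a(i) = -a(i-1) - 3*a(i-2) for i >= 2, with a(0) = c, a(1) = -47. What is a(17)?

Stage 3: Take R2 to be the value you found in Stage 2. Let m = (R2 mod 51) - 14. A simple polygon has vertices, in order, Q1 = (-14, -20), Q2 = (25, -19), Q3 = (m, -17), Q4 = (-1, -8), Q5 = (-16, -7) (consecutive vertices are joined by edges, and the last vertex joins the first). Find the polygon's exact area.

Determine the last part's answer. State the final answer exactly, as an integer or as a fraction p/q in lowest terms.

579/2

Stage 1: total draws C(13,3) = 286; favorable C(8,3) = 56; P = 28/143; answer 28/143
Stage 2: R1 = 28/143; threaded value p + q = 171; c = -49; a(2) = -1*(-47) - 3*(-49) = 194; iterating: a(2)=194, a(3)=-53, a(4)=-529, a(5)=688, a(6)=899, a(7)=-2963, a(8)=266, a(9)=8623, a(10)=-9421, a(11)=-16448, a(12)=44711, a(13)=4633, a(14)=-138766, a(15)=124867, a(16)=291431, a(17)=-666032; answer -666032
Stage 3: R2 = -666032; m = 14; cross terms: (-14*-19 - 25*-20)=766, (25*-17 - 14*-19)=-159, (14*-8 - -1*-17)=-129, (-1*-7 - -16*-8)=-121, (-16*-20 - -14*-7)=222; twice the area = |579| = 579; area = 579/2; answer 579/2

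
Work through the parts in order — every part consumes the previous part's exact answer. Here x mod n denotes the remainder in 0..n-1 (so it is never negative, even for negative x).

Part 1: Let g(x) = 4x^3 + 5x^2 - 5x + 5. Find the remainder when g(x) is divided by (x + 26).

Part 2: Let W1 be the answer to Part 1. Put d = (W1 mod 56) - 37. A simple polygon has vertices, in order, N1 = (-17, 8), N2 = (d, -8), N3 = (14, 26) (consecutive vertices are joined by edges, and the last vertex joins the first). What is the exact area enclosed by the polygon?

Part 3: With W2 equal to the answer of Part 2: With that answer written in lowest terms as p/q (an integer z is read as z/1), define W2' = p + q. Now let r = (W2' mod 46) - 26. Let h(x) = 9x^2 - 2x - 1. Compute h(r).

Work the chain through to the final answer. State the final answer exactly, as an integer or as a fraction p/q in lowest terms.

2335

Part 1: remainder = value at the root: 4*(-26)^3 + 5*(-26)^2 - 5*(-26)^1 + 5 = (-70304) + (3380) + (130) + (5) = -66789; answer -66789
Part 2: W1 = -66789; d = -18; cross terms: (-17*-8 - -18*8)=280, (-18*26 - 14*-8)=-356, (14*8 - -17*26)=554; twice the area = |478| = 478; area = 239; answer 239
Part 3: W2 = 239; threaded value p + q = 240; r = -16; 9*(-16)^2 - 2*(-16)^1 - 1 = (2304) + (32) + (-1) = 2335; answer 2335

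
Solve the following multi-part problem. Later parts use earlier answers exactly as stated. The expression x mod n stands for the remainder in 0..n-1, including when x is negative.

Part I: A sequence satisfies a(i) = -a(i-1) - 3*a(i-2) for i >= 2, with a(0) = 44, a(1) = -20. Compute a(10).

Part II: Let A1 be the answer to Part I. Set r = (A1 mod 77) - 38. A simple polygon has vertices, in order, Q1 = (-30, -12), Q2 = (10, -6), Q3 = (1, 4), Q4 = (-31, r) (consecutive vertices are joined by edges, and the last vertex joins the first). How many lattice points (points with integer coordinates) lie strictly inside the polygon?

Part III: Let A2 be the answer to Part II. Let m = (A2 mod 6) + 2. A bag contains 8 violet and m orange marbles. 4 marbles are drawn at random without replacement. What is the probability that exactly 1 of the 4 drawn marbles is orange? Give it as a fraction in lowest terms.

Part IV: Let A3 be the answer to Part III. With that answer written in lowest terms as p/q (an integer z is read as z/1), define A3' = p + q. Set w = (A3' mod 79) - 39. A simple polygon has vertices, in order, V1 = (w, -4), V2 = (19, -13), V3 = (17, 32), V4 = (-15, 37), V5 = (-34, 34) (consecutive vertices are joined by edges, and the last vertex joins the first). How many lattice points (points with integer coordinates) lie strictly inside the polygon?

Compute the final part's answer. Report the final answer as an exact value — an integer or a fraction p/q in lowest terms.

Part I: a(2) = -1*(-20) - 3*(44) = -112; iterating: a(2)=-112, a(3)=172, a(4)=164, a(5)=-680, a(6)=188, a(7)=1852, a(8)=-2416, a(9)=-3140, a(10)=10388; answer 10388
Part II: A1 = 10388; r = 32; cross terms: (-30*-6 - 10*-12)=300, (10*4 - 1*-6)=46, (1*32 - -31*4)=156, (-31*-12 - -30*32)=1332; twice the area = |1834| = 1834; area = 917; boundary points = 2 + 1 + 4 + 1 = 8; strictly interior points = area - boundary/2 + 1 = 914; answer 914
Part III: A2 = 914; m = 4; total draws C(12,4) = 495; favorable C(4,1)*C(8,3) = 224; P = 224/495; answer 224/495
Part IV: A3 = 224/495; threaded value p + q = 719; w = -31; cross terms: (-31*-13 - 19*-4)=479, (19*32 - 17*-13)=829, (17*37 - -15*32)=1109, (-15*34 - -34*37)=748, (-34*-4 - -31*34)=1190; twice the area = |4355| = 4355; area = 4355/2; boundary points = 1 + 1 + 1 + 1 + 1 = 5; strictly interior points = area - boundary/2 + 1 = 2176; answer 2176

2176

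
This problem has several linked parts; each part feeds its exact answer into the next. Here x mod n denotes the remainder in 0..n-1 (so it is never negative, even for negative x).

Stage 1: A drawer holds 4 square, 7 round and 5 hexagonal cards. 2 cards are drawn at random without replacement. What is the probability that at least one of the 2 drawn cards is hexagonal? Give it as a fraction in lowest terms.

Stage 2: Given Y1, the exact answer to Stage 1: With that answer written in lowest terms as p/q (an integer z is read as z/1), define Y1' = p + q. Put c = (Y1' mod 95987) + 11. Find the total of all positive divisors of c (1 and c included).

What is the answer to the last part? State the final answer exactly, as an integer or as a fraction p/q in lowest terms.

Stage 1: total draws C(16,2) = 120; complement C(11,2) = 55; favorable 120 - 55 = 65; P = 13/24; answer 13/24
Stage 2: Y1 = 13/24; threaded value p + q = 37; c = 48; 48 = 2^4 * 3; sigma = (1 + 2 + 4 + 8 + 16) * (1 + 3) = 31 * 4 = 124; answer 124

124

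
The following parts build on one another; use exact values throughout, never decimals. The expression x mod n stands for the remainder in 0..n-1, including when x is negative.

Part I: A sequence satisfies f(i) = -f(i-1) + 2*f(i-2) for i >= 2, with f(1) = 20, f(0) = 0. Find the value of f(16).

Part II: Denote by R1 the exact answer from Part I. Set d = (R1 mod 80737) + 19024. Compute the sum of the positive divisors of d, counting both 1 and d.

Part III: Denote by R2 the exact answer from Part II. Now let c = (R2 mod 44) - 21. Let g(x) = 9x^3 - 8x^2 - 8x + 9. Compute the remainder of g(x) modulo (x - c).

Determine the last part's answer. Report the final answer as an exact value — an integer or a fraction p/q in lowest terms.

18326

Part I: f(2) = -1*(20) + 2*(0) = -20; iterating: f(2)=-20, f(3)=60, f(4)=-100, f(5)=220, f(6)=-420, f(7)=860, f(8)=-1700, f(9)=3420, f(10)=-6820, f(11)=13660, f(12)=-27300, f(13)=54620, f(14)=-109220, f(15)=218460, f(16)=-436900; answer -436900
Part II: R1 = -436900; d = 66546; 66546 = 2 * 3^2 * 3697; sigma = (1 + 2) * (1 + 3 + 9) * (1 + 3697) = 3 * 13 * 3698 = 144222; answer 144222
Part III: R2 = 144222; c = 13; remainder = value at the root: 9*(13)^3 - 8*(13)^2 - 8*(13)^1 + 9 = (19773) + (-1352) + (-104) + (9) = 18326; answer 18326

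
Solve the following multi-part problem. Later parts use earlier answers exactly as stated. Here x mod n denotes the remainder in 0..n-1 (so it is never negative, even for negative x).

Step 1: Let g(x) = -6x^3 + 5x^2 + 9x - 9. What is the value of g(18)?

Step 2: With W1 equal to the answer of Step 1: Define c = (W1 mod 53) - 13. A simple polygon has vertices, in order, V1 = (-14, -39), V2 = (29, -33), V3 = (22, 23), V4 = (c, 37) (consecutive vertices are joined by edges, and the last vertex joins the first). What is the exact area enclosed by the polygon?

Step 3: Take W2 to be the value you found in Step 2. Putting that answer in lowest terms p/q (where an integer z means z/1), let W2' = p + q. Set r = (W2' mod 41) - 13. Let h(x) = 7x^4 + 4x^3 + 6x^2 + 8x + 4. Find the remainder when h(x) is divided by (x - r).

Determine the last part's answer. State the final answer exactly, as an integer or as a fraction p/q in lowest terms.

Step 1: -6*(18)^3 + 5*(18)^2 + 9*(18)^1 - 9 = (-34992) + (1620) + (162) + (-9) = -33219; answer -33219
Step 2: W1 = -33219; c = -1; cross terms: (-14*-33 - 29*-39)=1593, (29*23 - 22*-33)=1393, (22*37 - -1*23)=837, (-1*-39 - -14*37)=557; twice the area = |4380| = 4380; area = 2190; answer 2190
Step 3: W2 = 2190; threaded value p + q = 2191; r = 5; remainder = value at the root: 7*(5)^4 + 4*(5)^3 + 6*(5)^2 + 8*(5)^1 + 4 = (4375) + (500) + (150) + (40) + (4) = 5069; answer 5069

5069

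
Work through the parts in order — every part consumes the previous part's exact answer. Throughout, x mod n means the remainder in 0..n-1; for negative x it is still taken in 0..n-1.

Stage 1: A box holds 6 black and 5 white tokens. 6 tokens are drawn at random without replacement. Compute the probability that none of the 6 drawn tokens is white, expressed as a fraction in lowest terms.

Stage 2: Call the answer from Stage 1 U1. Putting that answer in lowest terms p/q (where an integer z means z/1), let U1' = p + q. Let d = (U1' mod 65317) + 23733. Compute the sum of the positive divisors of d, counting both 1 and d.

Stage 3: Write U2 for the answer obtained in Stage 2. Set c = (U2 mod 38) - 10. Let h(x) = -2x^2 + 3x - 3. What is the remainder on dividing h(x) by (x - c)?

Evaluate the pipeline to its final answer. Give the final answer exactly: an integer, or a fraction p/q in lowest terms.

-47

Stage 1: total draws C(11,6) = 462; favorable C(6,6) = 1; P = 1/462; answer 1/462
Stage 2: U1 = 1/462; threaded value p + q = 463; d = 24196; 24196 = 2^2 * 23 * 263; sigma = (1 + 2 + 4) * (1 + 23) * (1 + 263) = 7 * 24 * 264 = 44352; answer 44352
Stage 3: U2 = 44352; c = -4; remainder = value at the root: -2*(-4)^2 + 3*(-4)^1 - 3 = (-32) + (-12) + (-3) = -47; answer -47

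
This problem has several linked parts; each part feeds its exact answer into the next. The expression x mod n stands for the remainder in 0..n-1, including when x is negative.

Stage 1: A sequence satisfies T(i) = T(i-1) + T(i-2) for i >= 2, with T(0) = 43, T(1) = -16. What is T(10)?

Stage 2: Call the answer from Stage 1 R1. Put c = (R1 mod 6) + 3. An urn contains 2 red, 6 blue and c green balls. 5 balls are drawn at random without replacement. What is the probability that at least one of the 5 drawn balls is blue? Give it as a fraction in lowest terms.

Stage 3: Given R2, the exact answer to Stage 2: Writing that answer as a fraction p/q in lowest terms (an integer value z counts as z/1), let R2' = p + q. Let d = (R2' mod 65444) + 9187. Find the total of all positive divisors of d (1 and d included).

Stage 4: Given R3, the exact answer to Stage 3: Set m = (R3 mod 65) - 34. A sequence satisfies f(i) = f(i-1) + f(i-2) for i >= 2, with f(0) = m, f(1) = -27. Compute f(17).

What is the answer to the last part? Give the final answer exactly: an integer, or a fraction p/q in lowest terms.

Stage 1: T(2) = 1*(-16) + 1*(43) = 27; iterating: T(2)=27, T(3)=11, T(4)=38, T(5)=49, T(6)=87, T(7)=136, T(8)=223, T(9)=359, T(10)=582; answer 582
Stage 2: R1 = 582; c = 3; total draws C(11,5) = 462; complement C(5,5) = 1; favorable 462 - 1 = 461; P = 461/462; answer 461/462
Stage 3: R2 = 461/462; threaded value p + q = 923; d = 10110; 10110 = 2 * 3 * 5 * 337; sigma = (1 + 2) * (1 + 3) * (1 + 5) * (1 + 337) = 3 * 4 * 6 * 338 = 24336; answer 24336
Stage 4: R3 = 24336; m = -8; f(2) = 1*(-27) + 1*(-8) = -35; iterating: f(2)=-35, f(3)=-62, f(4)=-97, f(5)=-159, f(6)=-256, f(7)=-415, f(8)=-671, f(9)=-1086, f(10)=-1757, f(11)=-2843, f(12)=-4600, f(13)=-7443, f(14)=-12043, f(15)=-19486, f(16)=-31529, f(17)=-51015; answer -51015

-51015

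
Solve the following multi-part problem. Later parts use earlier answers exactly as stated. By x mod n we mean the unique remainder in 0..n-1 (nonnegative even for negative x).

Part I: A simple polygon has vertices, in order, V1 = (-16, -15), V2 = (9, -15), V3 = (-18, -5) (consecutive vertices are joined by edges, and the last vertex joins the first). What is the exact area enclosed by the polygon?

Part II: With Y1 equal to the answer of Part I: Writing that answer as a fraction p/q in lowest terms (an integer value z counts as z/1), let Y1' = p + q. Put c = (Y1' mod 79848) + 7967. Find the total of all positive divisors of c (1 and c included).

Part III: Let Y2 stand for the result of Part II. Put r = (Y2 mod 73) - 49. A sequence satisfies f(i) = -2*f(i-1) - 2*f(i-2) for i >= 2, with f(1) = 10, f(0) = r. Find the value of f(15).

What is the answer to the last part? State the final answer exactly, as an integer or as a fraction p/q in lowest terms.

Part I: cross terms: (-16*-15 - 9*-15)=375, (9*-5 - -18*-15)=-315, (-18*-15 - -16*-5)=190; twice the area = |250| = 250; area = 125; answer 125
Part II: Y1 = 125; threaded value p + q = 126; c = 8093; 8093 is prime, so its only divisors are 1 and 8093; sigma = 1 + 8093 = 8094; answer 8094
Part III: Y2 = 8094; r = 15; f(2) = -2*(10) - 2*(15) = -50; iterating: f(2)=-50, f(3)=80, f(4)=-60, f(5)=-40, f(6)=200, f(7)=-320, f(8)=240, f(9)=160, f(10)=-800, f(11)=1280, f(12)=-960, f(13)=-640, f(14)=3200, f(15)=-5120; answer -5120

-5120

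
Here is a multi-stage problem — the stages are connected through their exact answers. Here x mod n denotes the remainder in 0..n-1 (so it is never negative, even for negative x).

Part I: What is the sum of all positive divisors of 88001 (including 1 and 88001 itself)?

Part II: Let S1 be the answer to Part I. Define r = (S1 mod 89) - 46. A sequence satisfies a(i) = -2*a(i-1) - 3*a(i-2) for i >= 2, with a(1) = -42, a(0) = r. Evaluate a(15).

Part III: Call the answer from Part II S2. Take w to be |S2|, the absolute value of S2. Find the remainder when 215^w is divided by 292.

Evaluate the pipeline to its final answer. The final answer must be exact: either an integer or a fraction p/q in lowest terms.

81

Part I: 88001 is prime, so its only divisors are 1 and 88001; sigma = 1 + 88001 = 88002; answer 88002
Part II: S1 = 88002; r = 24; a(2) = -2*(-42) - 3*(24) = 12; iterating: a(2)=12, a(3)=102, a(4)=-240, a(5)=174, a(6)=372, a(7)=-1266, a(8)=1416, a(9)=966, a(10)=-6180, a(11)=9462, a(12)=-384, a(13)=-27618, a(14)=56388, a(15)=-29922; answer -29922
Part III: S2 = -29922; w = 29922; squarings mod 292: 215^1=215, 215^2=89, 215^4=37, 215^8=201, 215^16=105, 215^32=221, 215^64=77, 215^128=89, 215^256=37, 215^512=201, 215^1024=105, 215^2048=221, 215^4096=77, 215^8192=89, 215^16384=37; 215^29922 = 215^2 * 215^32 * 215^64 * 215^128 * 215^1024 * 215^4096 * 215^8192 * 215^16384 = 81 (mod 292); answer 81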